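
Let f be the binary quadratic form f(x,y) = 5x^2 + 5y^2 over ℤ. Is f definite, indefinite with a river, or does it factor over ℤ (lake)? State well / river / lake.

D = b²−4ac = 0² − 4·5·5 = -100
D < 0 ⇒ definite ⇒ every region one sign ⇒ single well

well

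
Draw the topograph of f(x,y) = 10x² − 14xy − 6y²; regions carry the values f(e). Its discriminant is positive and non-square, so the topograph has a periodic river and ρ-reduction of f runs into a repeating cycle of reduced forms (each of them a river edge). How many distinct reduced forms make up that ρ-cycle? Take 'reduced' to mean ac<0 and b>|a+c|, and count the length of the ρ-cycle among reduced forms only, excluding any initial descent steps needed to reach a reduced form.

D = 436, ⌊√D⌋ = 20
descent: ρ → (-6,14,10)  [lands on river]
river: ρ → (10,6,-10)
river: ρ → (-10,14,6)
river: ρ → (6,10,-14)
river: ρ → (-14,18,2)
river: ρ → (2,18,-14)
river: ρ → (-14,10,6)
river: ρ → (6,14,-10)
river: ρ → (-10,6,10)
river: ρ → (10,14,-6)
river: ρ → (-6,10,14)
river: ρ → (14,18,-2)
river: ρ → (-2,18,14)
river: ρ → (14,10,-6)
ρ-cycle length = 14 (tail of 1 descent step not counted)

14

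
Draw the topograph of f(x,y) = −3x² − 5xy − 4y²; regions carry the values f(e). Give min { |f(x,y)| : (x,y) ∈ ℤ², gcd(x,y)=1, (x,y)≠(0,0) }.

translate: b→-1 (≡5 mod 6), so (3,5,4)→(3,-1,2)
flip: (3,-1,2)→(2,1,3)
reduced (well bottom): (2,1,3) with a≤c, −a<b≤a
well minimum |f| = |-2| = 2 (negative-definite)

2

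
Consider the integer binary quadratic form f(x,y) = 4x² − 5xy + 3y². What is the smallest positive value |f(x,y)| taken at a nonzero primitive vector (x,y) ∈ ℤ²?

translate: b→3 (≡-5 mod 8), so (4,-5,3)→(4,3,2)
flip: (4,3,2)→(2,-3,4)
translate: b→1 (≡-3 mod 4), so (2,-3,4)→(2,1,3)
reduced (well bottom): (2,1,3) with a≤c, −a<b≤a
well minimum = a = 2

2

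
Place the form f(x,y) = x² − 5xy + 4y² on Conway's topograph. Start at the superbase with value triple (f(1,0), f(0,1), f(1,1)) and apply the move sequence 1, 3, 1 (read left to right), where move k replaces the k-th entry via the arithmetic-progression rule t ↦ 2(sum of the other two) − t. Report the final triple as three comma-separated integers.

start (1,4,0) = (f(1,0),f(0,1),f(1,1))
replace slot 1: 2·(4+0) − 1 = 7 → (7,4,0)
replace slot 3: 2·(7+4) − 0 = 22 → (7,4,22)
replace slot 1: 2·(4+22) − 7 = 45 → (45,4,22)

45,4,22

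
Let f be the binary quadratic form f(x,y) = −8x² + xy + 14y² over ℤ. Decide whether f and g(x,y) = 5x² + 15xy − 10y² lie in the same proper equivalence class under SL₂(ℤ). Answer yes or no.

D₁ = 449, D₂ = 425
discriminants differ ⇒ not SL₂(ℤ)-equivalent

no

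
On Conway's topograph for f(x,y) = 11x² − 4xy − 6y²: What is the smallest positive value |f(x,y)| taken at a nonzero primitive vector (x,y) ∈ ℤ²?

descent: ρ → (-6,16,1)  [lands on river]
river: ρ → (1,16,-6)
river: ρ → (-6,8,9)
river: ρ → (9,10,-5)
river: ρ → (-5,10,9)
river: ρ → (9,8,-6)
closes: descent 1, river 6
min |a| on river = 1

1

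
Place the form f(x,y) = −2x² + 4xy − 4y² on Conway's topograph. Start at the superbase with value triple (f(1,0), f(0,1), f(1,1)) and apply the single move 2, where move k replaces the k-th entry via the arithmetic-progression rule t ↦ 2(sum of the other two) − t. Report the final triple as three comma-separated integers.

start (-2,-4,-2) = (f(1,0),f(0,1),f(1,1))
replace slot 2: 2·((-2)+(-2)) − (-4) = -4 → (-2,-4,-2)

-2,-4,-2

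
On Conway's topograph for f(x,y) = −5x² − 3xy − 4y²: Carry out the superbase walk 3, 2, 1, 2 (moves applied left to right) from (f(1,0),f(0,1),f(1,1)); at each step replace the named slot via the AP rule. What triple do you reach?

start (-5,-4,-12) = (f(1,0),f(0,1),f(1,1))
replace slot 3: 2·((-5)+(-4)) − (-12) = -6 → (-5,-4,-6)
replace slot 2: 2·((-5)+(-6)) − (-4) = -18 → (-5,-18,-6)
replace slot 1: 2·((-18)+(-6)) − (-5) = -43 → (-43,-18,-6)
replace slot 2: 2·((-43)+(-6)) − (-18) = -80 → (-43,-80,-6)

-43,-80,-6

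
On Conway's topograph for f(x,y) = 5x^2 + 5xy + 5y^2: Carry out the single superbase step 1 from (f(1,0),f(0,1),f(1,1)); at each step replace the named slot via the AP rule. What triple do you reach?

start (5,5,15) = (f(1,0),f(0,1),f(1,1))
replace slot 1: 2·(5+15) − 5 = 35 → (35,5,15)

35,5,15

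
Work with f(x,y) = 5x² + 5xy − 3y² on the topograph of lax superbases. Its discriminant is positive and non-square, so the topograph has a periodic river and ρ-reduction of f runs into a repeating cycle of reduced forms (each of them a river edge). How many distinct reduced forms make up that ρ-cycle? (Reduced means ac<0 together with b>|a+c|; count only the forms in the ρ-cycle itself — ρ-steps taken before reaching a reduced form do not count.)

D = 85, ⌊√D⌋ = 9
river: ρ → (-3,7,3)
river: ρ → (3,5,-5)
river: ρ → (-5,5,3)
river: ρ → (3,7,-3)
river: ρ → (-3,5,5)
river: ρ → (5,5,-3)
ρ-cycle length = 6 (tail of 0 descent steps not counted)

6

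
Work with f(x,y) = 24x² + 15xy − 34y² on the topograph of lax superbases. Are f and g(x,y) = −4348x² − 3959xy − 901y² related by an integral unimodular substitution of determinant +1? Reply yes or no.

D₁ = 3489, D₂ = 3489
river cycle of f (length 52): (-34, 53, 5), (5, 57, -12), (-12, 39, 41), (41, 43, -10), (-10, 57, 6), (6, 51, -37), (-37, 23, 20), (20, 57, -3), (-3, 57, 20), (20, 23, -37), … (42 more)
river cycle of g (length 52): (-34, 53, 5), (5, 57, -12), (-12, 39, 41), (41, 43, -10), (-10, 57, 6), (6, 51, -37), (-37, 23, 20), (20, 57, -3), (-3, 57, 20), (20, 23, -37), … (42 more)
cycles coincide ⇒ equivalent

yes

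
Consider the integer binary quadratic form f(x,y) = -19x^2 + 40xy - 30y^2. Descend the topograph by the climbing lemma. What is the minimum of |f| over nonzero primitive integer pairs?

translate: b→-2 (≡-40 mod 38), so (19,-40,30)→(19,-2,9)
flip: (19,-2,9)→(9,2,19)
reduced (well bottom): (9,2,19) with a≤c, −a<b≤a
well minimum |f| = |-9| = 9 (negative-definite)

9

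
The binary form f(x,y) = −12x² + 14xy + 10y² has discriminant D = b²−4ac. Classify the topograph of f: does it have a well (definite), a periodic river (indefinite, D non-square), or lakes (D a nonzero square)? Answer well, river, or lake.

D = b²−4ac = 14² − 4·(-12)·10 = 676
D = 26² is a perfect square ⇒ form factors over ℤ ⇒ lakes

lake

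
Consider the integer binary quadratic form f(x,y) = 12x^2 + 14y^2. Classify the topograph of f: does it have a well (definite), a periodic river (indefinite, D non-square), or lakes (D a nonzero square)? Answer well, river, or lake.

D = b²−4ac = 0² − 4·12·14 = -672
D < 0 ⇒ definite ⇒ every region one sign ⇒ single well

well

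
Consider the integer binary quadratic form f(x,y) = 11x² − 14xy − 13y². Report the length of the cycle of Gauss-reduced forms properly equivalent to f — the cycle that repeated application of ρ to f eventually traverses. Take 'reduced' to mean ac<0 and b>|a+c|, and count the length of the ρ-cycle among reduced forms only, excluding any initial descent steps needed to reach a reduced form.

D = 768, ⌊√D⌋ = 27
descent: ρ → (-13,14,11)  [lands on river]
river: ρ → (11,8,-16)
river: ρ → (-16,24,3)
river: ρ → (3,24,-16)
river: ρ → (-16,8,11)
river: ρ → (11,14,-13)
river: ρ → (-13,12,12)
river: ρ → (12,12,-13)
ρ-cycle length = 8 (tail of 1 descent step not counted)

8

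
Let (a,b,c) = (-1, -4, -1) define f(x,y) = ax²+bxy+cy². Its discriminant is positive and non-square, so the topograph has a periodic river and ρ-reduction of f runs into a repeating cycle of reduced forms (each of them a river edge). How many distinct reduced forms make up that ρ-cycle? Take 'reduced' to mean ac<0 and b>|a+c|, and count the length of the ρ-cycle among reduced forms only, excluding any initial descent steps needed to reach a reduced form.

D = 12, ⌊√D⌋ = 3
descent: ρ → (-1,2,2)  [lands on river]
river: ρ → (2,2,-1)
ρ-cycle length = 2 (tail of 1 descent step not counted)

2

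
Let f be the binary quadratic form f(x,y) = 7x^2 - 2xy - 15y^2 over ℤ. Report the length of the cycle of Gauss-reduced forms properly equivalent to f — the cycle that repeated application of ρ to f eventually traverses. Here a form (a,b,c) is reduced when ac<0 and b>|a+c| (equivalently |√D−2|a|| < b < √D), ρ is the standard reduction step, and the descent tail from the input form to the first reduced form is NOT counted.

D = 424, ⌊√D⌋ = 20
descent: ρ → (-15,2,7)
descent: ρ → (7,12,-10)  [lands on river]
river: ρ → (-10,8,9)
river: ρ → (9,10,-9)
river: ρ → (-9,8,10)
river: ρ → (10,12,-7)
river: ρ → (-7,16,6)
river: ρ → (6,20,-1)
river: ρ → (-1,20,6)
river: ρ → (6,16,-7)
river: ρ → (-7,12,10)
river: ρ → (10,8,-9)
river: ρ → (-9,10,9)
river: ρ → (9,8,-10)
river: ρ → (-10,12,7)
river: ρ → (7,16,-6)
river: ρ → (-6,20,1)
river: ρ → (1,20,-6)
river: ρ → (-6,16,7)
ρ-cycle length = 18 (tail of 2 descent steps not counted)

18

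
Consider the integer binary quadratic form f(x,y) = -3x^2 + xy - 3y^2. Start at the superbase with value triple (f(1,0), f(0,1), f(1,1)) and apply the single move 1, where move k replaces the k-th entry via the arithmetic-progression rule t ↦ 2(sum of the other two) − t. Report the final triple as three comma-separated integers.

start (-3,-3,-5) = (f(1,0),f(0,1),f(1,1))
replace slot 1: 2·((-3)+(-5)) − (-3) = -13 → (-13,-3,-5)

-13,-3,-5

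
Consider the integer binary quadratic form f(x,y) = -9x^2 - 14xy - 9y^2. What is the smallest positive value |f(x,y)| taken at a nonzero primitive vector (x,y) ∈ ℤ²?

translate: b→-4 (≡14 mod 18), so (9,14,9)→(9,-4,4)
flip: (9,-4,4)→(4,4,9)
reduced (well bottom): (4,4,9) with a≤c, −a<b≤a
well minimum |f| = |-4| = 4 (negative-definite)

4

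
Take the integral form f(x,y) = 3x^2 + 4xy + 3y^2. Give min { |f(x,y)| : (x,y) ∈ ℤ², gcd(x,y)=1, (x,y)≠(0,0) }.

translate: b→-2 (≡4 mod 6), so (3,4,3)→(3,-2,2)
flip: (3,-2,2)→(2,2,3)
reduced (well bottom): (2,2,3) with a≤c, −a<b≤a
well minimum = a = 2

2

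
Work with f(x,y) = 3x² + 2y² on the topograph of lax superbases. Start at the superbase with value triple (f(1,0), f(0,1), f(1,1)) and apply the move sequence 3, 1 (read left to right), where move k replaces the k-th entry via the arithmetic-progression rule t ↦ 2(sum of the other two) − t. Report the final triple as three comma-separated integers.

start (3,2,5) = (f(1,0),f(0,1),f(1,1))
replace slot 3: 2·(3+2) − 5 = 5 → (3,2,5)
replace slot 1: 2·(2+5) − 3 = 11 → (11,2,5)

11,2,5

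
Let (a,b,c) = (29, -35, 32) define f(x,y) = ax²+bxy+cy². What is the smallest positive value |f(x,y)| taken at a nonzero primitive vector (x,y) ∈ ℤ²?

translate: b→23 (≡-35 mod 58), so (29,-35,32)→(29,23,26)
flip: (29,23,26)→(26,-23,29)
reduced (well bottom): (26,-23,29) with a≤c, −a<b≤a
well minimum = a = 26

26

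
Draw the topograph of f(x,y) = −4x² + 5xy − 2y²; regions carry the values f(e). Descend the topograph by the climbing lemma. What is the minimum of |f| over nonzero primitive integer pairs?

translate: b→3 (≡-5 mod 8), so (4,-5,2)→(4,3,1)
flip: (4,3,1)→(1,-3,4)
translate: b→1 (≡-3 mod 2), so (1,-3,4)→(1,1,2)
reduced (well bottom): (1,1,2) with a≤c, −a<b≤a
well minimum |f| = |-1| = 1 (negative-definite)

1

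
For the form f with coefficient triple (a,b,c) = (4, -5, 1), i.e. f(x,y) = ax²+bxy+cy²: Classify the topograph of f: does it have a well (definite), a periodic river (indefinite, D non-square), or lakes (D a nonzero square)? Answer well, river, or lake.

D = b²−4ac = (-5)² − 4·4·1 = 9
D = 3² is a perfect square ⇒ form factors over ℤ ⇒ lakes

lake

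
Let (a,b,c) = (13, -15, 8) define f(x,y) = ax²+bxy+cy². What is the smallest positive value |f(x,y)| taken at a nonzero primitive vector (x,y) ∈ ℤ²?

translate: b→11 (≡-15 mod 26), so (13,-15,8)→(13,11,6)
flip: (13,11,6)→(6,-11,13)
translate: b→1 (≡-11 mod 12), so (6,-11,13)→(6,1,8)
reduced (well bottom): (6,1,8) with a≤c, −a<b≤a
well minimum = a = 6

6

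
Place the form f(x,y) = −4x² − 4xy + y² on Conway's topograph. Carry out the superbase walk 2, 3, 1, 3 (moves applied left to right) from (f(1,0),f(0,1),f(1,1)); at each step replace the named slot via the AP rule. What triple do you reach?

start (-4,1,-7) = (f(1,0),f(0,1),f(1,1))
replace slot 2: 2·((-4)+(-7)) − 1 = -23 → (-4,-23,-7)
replace slot 3: 2·((-4)+(-23)) − (-7) = -47 → (-4,-23,-47)
replace slot 1: 2·((-23)+(-47)) − (-4) = -136 → (-136,-23,-47)
replace slot 3: 2·((-136)+(-23)) − (-47) = -271 → (-136,-23,-271)

-136,-23,-271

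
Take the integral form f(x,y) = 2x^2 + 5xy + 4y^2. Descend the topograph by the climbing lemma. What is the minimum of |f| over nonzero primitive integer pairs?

translate: b→1 (≡5 mod 4), so (2,5,4)→(2,1,1)
flip: (2,1,1)→(1,-1,2)
translate: b→1 (≡-1 mod 2), so (1,-1,2)→(1,1,2)
reduced (well bottom): (1,1,2) with a≤c, −a<b≤a
well minimum = a = 1

1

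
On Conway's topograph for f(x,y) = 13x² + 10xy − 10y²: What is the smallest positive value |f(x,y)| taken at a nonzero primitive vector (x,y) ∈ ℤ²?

river: ρ → (-10,10,13)
river: ρ → (13,16,-7)
river: ρ → (-7,12,17)
river: ρ → (17,22,-2)
river: ρ → (-2,22,17)
river: ρ → (17,12,-7)
river: ρ → (-7,16,13)
river: ρ → (13,10,-10)
closes: descent 0, river 8
min |a| on river = 2

2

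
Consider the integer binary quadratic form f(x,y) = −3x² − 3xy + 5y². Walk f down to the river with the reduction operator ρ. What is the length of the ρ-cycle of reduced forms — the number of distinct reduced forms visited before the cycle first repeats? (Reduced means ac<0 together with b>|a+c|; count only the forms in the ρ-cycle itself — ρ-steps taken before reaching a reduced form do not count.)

D = 69, ⌊√D⌋ = 8
descent: ρ → (5,3,-3)  [lands on river]
river: ρ → (-3,3,5)
river: ρ → (5,7,-1)
river: ρ → (-1,7,5)
ρ-cycle length = 4 (tail of 1 descent step not counted)

4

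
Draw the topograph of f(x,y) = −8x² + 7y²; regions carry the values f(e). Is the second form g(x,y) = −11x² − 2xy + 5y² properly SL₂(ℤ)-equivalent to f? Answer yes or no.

D₁ = 224, D₂ = 224
river cycle of f (length 2): (7, 14, -1), (-1, 14, 7)
river cycle of g (length 4): (5, 12, -4), (-4, 12, 5), (5, 8, -8), (-8, 8, 5)
cycles differ ⇒ inequivalent

no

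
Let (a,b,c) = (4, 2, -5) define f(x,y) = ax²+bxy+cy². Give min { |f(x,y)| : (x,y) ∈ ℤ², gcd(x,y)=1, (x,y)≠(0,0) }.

river: ρ → (-5,8,1)
river: ρ → (1,8,-5)
river: ρ → (-5,2,4)
river: ρ → (4,6,-3)
river: ρ → (-3,6,4)
river: ρ → (4,2,-5)
closes: descent 0, river 6
min |a| on river = 1

1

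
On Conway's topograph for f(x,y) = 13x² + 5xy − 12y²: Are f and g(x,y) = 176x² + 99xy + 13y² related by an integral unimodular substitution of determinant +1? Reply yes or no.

D₁ = 649, D₂ = 649
river cycle of f (length 34): (-12, 19, 6), (6, 17, -15), (-15, 13, 8), (8, 19, -9), (-9, 17, 10), (10, 23, -3), (-3, 25, 2), (2, 23, -15), (-15, 7, 10), (10, 13, -12), … (24 more)
river cycle of g (length 34): (13, 5, -12), (-12, 19, 6), (6, 17, -15), (-15, 13, 8), (8, 19, -9), (-9, 17, 10), (10, 23, -3), (-3, 25, 2), (2, 23, -15), (-15, 7, 10), … (24 more)
cycles coincide ⇒ equivalent

yes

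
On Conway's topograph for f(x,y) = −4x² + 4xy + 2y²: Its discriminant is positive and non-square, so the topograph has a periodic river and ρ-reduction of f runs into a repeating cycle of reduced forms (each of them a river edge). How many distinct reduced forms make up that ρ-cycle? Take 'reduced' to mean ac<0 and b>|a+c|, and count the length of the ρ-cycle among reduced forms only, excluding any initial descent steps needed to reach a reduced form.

D = 48, ⌊√D⌋ = 6
river: ρ → (2,4,-4)
river: ρ → (-4,4,2)
ρ-cycle length = 2 (tail of 0 descent steps not counted)

2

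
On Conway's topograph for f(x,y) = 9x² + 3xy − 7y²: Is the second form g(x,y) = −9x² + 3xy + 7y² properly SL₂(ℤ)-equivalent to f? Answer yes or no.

D₁ = 261, D₂ = 261
river cycle of f (length 8): (-7, 11, 5), (5, 9, -9), (-9, 9, 5), (5, 11, -7), (-7, 3, 9), (9, 15, -1), (-1, 15, 9), (9, 3, -7)
river cycle of g (length 8): (7, 11, -5), (-5, 9, 9), (9, 9, -5), (-5, 11, 7), (7, 3, -9), (-9, 15, 1), (1, 15, -9), (-9, 3, 7)
cycles differ ⇒ inequivalent

no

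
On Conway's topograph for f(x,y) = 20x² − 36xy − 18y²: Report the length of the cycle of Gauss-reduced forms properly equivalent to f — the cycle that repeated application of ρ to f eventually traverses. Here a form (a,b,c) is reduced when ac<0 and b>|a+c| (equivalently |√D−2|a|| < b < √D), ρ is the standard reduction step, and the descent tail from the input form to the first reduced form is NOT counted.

D = 2736, ⌊√D⌋ = 52
descent: ρ → (-18,36,20)  [lands on river]
river: ρ → (20,44,-10)
river: ρ → (-10,36,36)
river: ρ → (36,36,-10)
river: ρ → (-10,44,20)
river: ρ → (20,36,-18)
ρ-cycle length = 6 (tail of 1 descent step not counted)

6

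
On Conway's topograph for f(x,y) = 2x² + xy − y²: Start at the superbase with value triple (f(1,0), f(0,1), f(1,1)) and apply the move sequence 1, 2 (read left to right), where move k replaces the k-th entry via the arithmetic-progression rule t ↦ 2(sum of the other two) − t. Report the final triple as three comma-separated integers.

start (2,-1,2) = (f(1,0),f(0,1),f(1,1))
replace slot 1: 2·((-1)+2) − 2 = 0 → (0,-1,2)
replace slot 2: 2·(0+2) − (-1) = 5 → (0,5,2)

0,5,2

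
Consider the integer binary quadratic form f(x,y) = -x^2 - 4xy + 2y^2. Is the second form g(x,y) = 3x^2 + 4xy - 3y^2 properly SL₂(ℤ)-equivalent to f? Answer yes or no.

D₁ = 24, D₂ = 52
discriminants differ ⇒ not SL₂(ℤ)-equivalent

no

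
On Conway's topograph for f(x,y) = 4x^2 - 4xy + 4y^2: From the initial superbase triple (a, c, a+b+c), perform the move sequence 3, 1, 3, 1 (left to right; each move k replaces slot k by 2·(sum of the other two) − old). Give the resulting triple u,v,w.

start (4,4,4) = (f(1,0),f(0,1),f(1,1))
replace slot 3: 2·(4+4) − 4 = 12 → (4,4,12)
replace slot 1: 2·(4+12) − 4 = 28 → (28,4,12)
replace slot 3: 2·(28+4) − 12 = 52 → (28,4,52)
replace slot 1: 2·(4+52) − 28 = 84 → (84,4,52)

84,4,52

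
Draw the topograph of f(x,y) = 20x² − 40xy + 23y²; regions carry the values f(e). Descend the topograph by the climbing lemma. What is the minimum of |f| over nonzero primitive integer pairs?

translate: b→0 (≡-40 mod 40), so (20,-40,23)→(20,0,3)
flip: (20,0,3)→(3,0,20)
reduced (well bottom): (3,0,20) with a≤c, −a<b≤a
well minimum = a = 3

3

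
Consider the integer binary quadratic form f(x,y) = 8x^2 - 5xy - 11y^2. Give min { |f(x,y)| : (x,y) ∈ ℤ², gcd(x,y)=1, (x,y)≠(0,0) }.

descent: ρ → (-11,5,8)  [lands on river]
river: ρ → (8,11,-8)
river: ρ → (-8,5,11)
river: ρ → (11,17,-2)
river: ρ → (-2,19,2)
river: ρ → (2,17,-11)
closes: descent 1, river 6
min |a| on river = 2

2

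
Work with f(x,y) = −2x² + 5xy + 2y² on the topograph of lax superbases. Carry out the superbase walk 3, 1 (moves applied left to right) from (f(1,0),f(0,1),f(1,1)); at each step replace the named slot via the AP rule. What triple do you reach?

start (-2,2,5) = (f(1,0),f(0,1),f(1,1))
replace slot 3: 2·((-2)+2) − 5 = -5 → (-2,2,-5)
replace slot 1: 2·(2+(-5)) − (-2) = -4 → (-4,2,-5)

-4,2,-5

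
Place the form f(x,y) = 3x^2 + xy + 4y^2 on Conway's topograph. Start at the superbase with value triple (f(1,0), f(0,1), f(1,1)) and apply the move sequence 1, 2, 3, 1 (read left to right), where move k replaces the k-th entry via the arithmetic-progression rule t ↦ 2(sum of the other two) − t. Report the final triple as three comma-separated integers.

start (3,4,8) = (f(1,0),f(0,1),f(1,1))
replace slot 1: 2·(4+8) − 3 = 21 → (21,4,8)
replace slot 2: 2·(21+8) − 4 = 54 → (21,54,8)
replace slot 3: 2·(21+54) − 8 = 142 → (21,54,142)
replace slot 1: 2·(54+142) − 21 = 371 → (371,54,142)

371,54,142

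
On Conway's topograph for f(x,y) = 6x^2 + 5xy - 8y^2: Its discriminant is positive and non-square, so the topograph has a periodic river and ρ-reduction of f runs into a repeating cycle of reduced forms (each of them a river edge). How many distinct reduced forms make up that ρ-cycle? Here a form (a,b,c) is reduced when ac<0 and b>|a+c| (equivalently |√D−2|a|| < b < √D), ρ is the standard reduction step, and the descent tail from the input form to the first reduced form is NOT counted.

D = 217, ⌊√D⌋ = 14
river: ρ → (-8,11,3)
river: ρ → (3,13,-4)
river: ρ → (-4,11,6)
river: ρ → (6,13,-2)
river: ρ → (-2,11,12)
river: ρ → (12,13,-1)
river: ρ → (-1,13,12)
river: ρ → (12,11,-2)
river: ρ → (-2,13,6)
river: ρ → (6,11,-4)
river: ρ → (-4,13,3)
river: ρ → (3,11,-8)
river: ρ → (-8,5,6)
river: ρ → (6,7,-7)
river: ρ → (-7,7,6)
river: ρ → (6,5,-8)
ρ-cycle length = 16 (tail of 0 descent steps not counted)

16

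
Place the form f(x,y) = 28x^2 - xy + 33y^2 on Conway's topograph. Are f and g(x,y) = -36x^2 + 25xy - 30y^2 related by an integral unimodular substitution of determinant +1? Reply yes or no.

D₁ = -3695, D₂ = -3695
f: reduced (well bottom): (28,-1,33) with a≤c, −a<b≤a
g is negative-definite; reduce −g:
−g: flip: (36,-25,30)→(30,25,36)
−g: reduced (well bottom): (30,25,36) with a≤c, −a<b≤a
flip sign back: reduced form of g is (-30,-25,-36)
reduced forms (28, -1, 33) vs (-30, -25, -36) ⇒ inequivalent

no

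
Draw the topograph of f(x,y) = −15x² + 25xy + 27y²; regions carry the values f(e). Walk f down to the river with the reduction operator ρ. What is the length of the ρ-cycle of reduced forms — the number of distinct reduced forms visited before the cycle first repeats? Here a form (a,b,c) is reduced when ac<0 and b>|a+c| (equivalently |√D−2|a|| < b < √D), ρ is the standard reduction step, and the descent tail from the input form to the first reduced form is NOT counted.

D = 2245, ⌊√D⌋ = 47
river: ρ → (27,29,-13)
river: ρ → (-13,23,33)
river: ρ → (33,43,-3)
river: ρ → (-3,47,3)
river: ρ → (3,43,-33)
river: ρ → (-33,23,13)
river: ρ → (13,29,-27)
river: ρ → (-27,25,15)
river: ρ → (15,35,-17)
river: ρ → (-17,33,17)
river: ρ → (17,35,-15)
river: ρ → (-15,25,27)
ρ-cycle length = 12 (tail of 0 descent steps not counted)

12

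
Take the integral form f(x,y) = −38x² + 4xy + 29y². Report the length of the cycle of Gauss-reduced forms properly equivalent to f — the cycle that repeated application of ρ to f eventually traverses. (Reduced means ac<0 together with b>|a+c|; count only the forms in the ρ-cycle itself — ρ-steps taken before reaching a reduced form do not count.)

D = 4424, ⌊√D⌋ = 66
descent: ρ → (29,54,-13)  [lands on river]
river: ρ → (-13,50,37)
river: ρ → (37,24,-26)
river: ρ → (-26,28,35)
river: ρ → (35,42,-19)
river: ρ → (-19,34,43)
river: ρ → (43,52,-10)
river: ρ → (-10,48,53)
river: ρ → (53,58,-5)
river: ρ → (-5,62,29)
ρ-cycle length = 10 (tail of 1 descent step not counted)

10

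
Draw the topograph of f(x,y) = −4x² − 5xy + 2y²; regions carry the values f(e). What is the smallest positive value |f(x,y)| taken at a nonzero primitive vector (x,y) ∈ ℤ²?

descent: ρ → (2,5,-4)  [lands on river]
river: ρ → (-4,3,3)
river: ρ → (3,3,-4)
river: ρ → (-4,5,2)
river: ρ → (2,7,-1)
river: ρ → (-1,7,2)
closes: descent 1, river 6
min |a| on river = 1

1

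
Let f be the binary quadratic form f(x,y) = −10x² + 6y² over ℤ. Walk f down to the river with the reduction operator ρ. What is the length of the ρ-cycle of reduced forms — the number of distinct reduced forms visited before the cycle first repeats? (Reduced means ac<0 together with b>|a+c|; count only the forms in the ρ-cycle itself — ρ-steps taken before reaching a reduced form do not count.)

D = 240, ⌊√D⌋ = 15
descent: ρ → (6,12,-4)  [lands on river]
river: ρ → (-4,12,6)
ρ-cycle length = 2 (tail of 1 descent step not counted)

2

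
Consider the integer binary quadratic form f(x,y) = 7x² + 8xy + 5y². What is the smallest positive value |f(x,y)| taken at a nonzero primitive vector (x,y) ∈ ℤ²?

translate: b→-6 (≡8 mod 14), so (7,8,5)→(7,-6,4)
flip: (7,-6,4)→(4,6,7)
translate: b→-2 (≡6 mod 8), so (4,6,7)→(4,-2,5)
reduced (well bottom): (4,-2,5) with a≤c, −a<b≤a
well minimum = a = 4

4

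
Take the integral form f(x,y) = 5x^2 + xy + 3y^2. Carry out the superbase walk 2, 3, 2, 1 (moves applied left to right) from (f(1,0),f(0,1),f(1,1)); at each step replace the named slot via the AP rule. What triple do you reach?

start (5,3,9) = (f(1,0),f(0,1),f(1,1))
replace slot 2: 2·(5+9) − 3 = 25 → (5,25,9)
replace slot 3: 2·(5+25) − 9 = 51 → (5,25,51)
replace slot 2: 2·(5+51) − 25 = 87 → (5,87,51)
replace slot 1: 2·(87+51) − 5 = 271 → (271,87,51)

271,87,51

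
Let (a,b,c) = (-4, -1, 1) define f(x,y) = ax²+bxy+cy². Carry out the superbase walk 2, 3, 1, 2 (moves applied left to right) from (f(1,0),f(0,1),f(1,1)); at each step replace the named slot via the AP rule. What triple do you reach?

start (-4,1,-4) = (f(1,0),f(0,1),f(1,1))
replace slot 2: 2·((-4)+(-4)) − 1 = -17 → (-4,-17,-4)
replace slot 3: 2·((-4)+(-17)) − (-4) = -38 → (-4,-17,-38)
replace slot 1: 2·((-17)+(-38)) − (-4) = -106 → (-106,-17,-38)
replace slot 2: 2·((-106)+(-38)) − (-17) = -271 → (-106,-271,-38)

-106,-271,-38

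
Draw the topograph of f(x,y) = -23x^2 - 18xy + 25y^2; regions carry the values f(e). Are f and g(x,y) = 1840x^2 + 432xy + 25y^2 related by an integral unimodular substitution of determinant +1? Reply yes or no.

D₁ = 2624, D₂ = 2624
river cycle of f (length 10): (25, 18, -23), (-23, 28, 20), (20, 12, -31), (-31, 50, 1), (1, 50, -31), (-31, 12, 20), (20, 28, -23), (-23, 18, 25), (25, 32, -16), (-16, 32, 25)
river cycle of g (length 10): (25, 18, -23), (-23, 28, 20), (20, 12, -31), (-31, 50, 1), (1, 50, -31), (-31, 12, 20), (20, 28, -23), (-23, 18, 25), (25, 32, -16), (-16, 32, 25)
cycles coincide ⇒ equivalent

yes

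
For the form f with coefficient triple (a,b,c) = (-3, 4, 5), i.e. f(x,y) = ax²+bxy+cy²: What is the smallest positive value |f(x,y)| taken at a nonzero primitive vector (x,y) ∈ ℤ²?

river: ρ → (5,6,-2)
river: ρ → (-2,6,5)
river: ρ → (5,4,-3)
river: ρ → (-3,8,1)
river: ρ → (1,8,-3)
river: ρ → (-3,4,5)
closes: descent 0, river 6
min |a| on river = 1

1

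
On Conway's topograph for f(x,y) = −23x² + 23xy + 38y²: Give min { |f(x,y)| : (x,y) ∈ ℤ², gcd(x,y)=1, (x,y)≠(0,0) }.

river: ρ → (38,53,-8)
river: ρ → (-8,59,17)
river: ρ → (17,43,-32)
river: ρ → (-32,21,28)
river: ρ → (28,35,-25)
river: ρ → (-25,15,38)
river: ρ → (38,61,-2)
river: ρ → (-2,63,7)
river: ρ → (7,63,-2)
river: ρ → (-2,61,38)
river: ρ → (38,15,-25)
river: ρ → (-25,35,28)
river: ρ → (28,21,-32)
river: ρ → (-32,43,17)
river: ρ → (17,59,-8)
river: ρ → (-8,53,38)
river: ρ → (38,23,-23)
river: ρ → (-23,23,38)
closes: descent 0, river 18
min |a| on river = 2

2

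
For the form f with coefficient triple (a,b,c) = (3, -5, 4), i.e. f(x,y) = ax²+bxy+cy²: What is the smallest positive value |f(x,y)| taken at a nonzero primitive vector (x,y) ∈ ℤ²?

translate: b→1 (≡-5 mod 6), so (3,-5,4)→(3,1,2)
flip: (3,1,2)→(2,-1,3)
reduced (well bottom): (2,-1,3) with a≤c, −a<b≤a
well minimum = a = 2

2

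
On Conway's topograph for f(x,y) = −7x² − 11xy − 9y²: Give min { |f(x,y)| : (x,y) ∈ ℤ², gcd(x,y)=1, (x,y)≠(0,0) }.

translate: b→-3 (≡11 mod 14), so (7,11,9)→(7,-3,5)
flip: (7,-3,5)→(5,3,7)
reduced (well bottom): (5,3,7) with a≤c, −a<b≤a
well minimum |f| = |-5| = 5 (negative-definite)

5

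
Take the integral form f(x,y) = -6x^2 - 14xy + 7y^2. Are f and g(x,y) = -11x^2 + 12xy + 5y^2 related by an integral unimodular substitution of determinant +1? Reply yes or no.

D₁ = 364, D₂ = 364
river cycle of f (length 8): (7, 14, -6), (-6, 10, 11), (11, 12, -5), (-5, 18, 2), (2, 18, -5), (-5, 12, 11), (11, 10, -6), (-6, 14, 7)
river cycle of g (length 8): (5, 18, -2), (-2, 18, 5), (5, 12, -11), (-11, 10, 6), (6, 14, -7), (-7, 14, 6), (6, 10, -11), (-11, 12, 5)
cycles differ ⇒ inequivalent

no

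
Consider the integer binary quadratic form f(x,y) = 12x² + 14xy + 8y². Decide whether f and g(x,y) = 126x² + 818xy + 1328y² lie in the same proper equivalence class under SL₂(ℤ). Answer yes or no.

D₁ = -188, D₂ = -188
f: translate: b→-10 (≡14 mod 24), so (12,14,8)→(12,-10,6)
f: flip: (12,-10,6)→(6,10,12)
f: translate: b→-2 (≡10 mod 12), so (6,10,12)→(6,-2,8)
f: reduced (well bottom): (6,-2,8) with a≤c, −a<b≤a
g: translate: b→62 (≡818 mod 252), so (126,818,1328)→(126,62,8)
g: flip: (126,62,8)→(8,-62,126)
g: translate: b→2 (≡-62 mod 16), so (8,-62,126)→(8,2,6)
g: flip: (8,2,6)→(6,-2,8)
g: reduced (well bottom): (6,-2,8) with a≤c, −a<b≤a
reduced forms (6, -2, 8) vs (6, -2, 8) ⇒ equivalent

yes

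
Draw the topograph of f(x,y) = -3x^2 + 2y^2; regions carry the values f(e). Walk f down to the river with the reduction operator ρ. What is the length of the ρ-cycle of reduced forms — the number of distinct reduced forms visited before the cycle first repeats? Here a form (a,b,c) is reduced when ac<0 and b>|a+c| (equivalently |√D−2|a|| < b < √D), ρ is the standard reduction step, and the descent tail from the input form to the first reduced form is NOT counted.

D = 24, ⌊√D⌋ = 4
descent: ρ → (2,4,-1)  [lands on river]
river: ρ → (-1,4,2)
ρ-cycle length = 2 (tail of 1 descent step not counted)

2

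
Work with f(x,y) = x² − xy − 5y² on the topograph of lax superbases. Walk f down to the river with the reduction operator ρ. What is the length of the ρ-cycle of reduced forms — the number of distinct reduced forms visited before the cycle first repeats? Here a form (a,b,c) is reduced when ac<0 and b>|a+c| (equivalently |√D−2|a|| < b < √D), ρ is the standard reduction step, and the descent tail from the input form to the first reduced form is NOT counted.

D = 21, ⌊√D⌋ = 4
descent: ρ → (-5,1,1)
descent: ρ → (1,3,-3)  [lands on river]
river: ρ → (-3,3,1)
ρ-cycle length = 2 (tail of 2 descent steps not counted)

2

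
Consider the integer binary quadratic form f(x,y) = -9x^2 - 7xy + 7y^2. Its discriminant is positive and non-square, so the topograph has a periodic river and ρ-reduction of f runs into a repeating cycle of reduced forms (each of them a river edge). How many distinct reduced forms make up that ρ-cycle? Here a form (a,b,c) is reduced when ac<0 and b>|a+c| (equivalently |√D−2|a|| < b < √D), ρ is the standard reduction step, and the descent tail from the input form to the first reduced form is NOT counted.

D = 301, ⌊√D⌋ = 17
descent: ρ → (7,7,-9)  [lands on river]
river: ρ → (-9,11,5)
river: ρ → (5,9,-11)
river: ρ → (-11,13,3)
river: ρ → (3,17,-1)
river: ρ → (-1,17,3)
river: ρ → (3,13,-11)
river: ρ → (-11,9,5)
river: ρ → (5,11,-9)
river: ρ → (-9,7,7)
ρ-cycle length = 10 (tail of 1 descent step not counted)

10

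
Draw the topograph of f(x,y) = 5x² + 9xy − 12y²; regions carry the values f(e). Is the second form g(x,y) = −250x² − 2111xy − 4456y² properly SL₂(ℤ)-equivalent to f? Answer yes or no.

D₁ = 321, D₂ = 321
river cycle of f (length 6): (-12, 15, 2), (2, 17, -4), (-4, 15, 6), (6, 9, -10), (-10, 11, 5), (5, 9, -12)
river cycle of g (length 6): (-12, 15, 2), (2, 17, -4), (-4, 15, 6), (6, 9, -10), (-10, 11, 5), (5, 9, -12)
cycles coincide ⇒ equivalent

yes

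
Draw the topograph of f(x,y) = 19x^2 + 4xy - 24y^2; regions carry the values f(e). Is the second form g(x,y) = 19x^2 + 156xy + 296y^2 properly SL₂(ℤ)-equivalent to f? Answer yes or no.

D₁ = 1840, D₂ = 1840
river cycle of f (length 12): (19, 42, -1), (-1, 42, 19), (19, 34, -9), (-9, 38, 11), (11, 28, -24), (-24, 20, 15), (15, 40, -4), (-4, 40, 15), (15, 20, -24), (-24, 28, 11), … (2 more)
river cycle of g (length 12): (19, 42, -1), (-1, 42, 19), (19, 34, -9), (-9, 38, 11), (11, 28, -24), (-24, 20, 15), (15, 40, -4), (-4, 40, 15), (15, 20, -24), (-24, 28, 11), … (2 more)
cycles coincide ⇒ equivalent

yes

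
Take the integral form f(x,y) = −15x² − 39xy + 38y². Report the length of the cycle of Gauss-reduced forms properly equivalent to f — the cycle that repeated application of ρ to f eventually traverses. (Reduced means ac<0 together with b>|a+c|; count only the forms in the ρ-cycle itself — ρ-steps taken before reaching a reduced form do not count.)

D = 3801, ⌊√D⌋ = 61
descent: ρ → (38,39,-15)  [lands on river]
river: ρ → (-15,51,20)
river: ρ → (20,29,-37)
river: ρ → (-37,45,12)
river: ρ → (12,51,-25)
river: ρ → (-25,49,14)
river: ρ → (14,35,-46)
river: ρ → (-46,57,3)
river: ρ → (3,57,-46)
river: ρ → (-46,35,14)
river: ρ → (14,49,-25)
river: ρ → (-25,51,12)
river: ρ → (12,45,-37)
river: ρ → (-37,29,20)
river: ρ → (20,51,-15)
river: ρ → (-15,39,38)
river: ρ → (38,37,-16)
river: ρ → (-16,59,5)
river: ρ → (5,61,-4)
river: ρ → (-4,59,20)
river: ρ → (20,61,-1)
river: ρ → (-1,61,20)
river: ρ → (20,59,-4)
river: ρ → (-4,61,5)
river: ρ → (5,59,-16)
river: ρ → (-16,37,38)
ρ-cycle length = 26 (tail of 1 descent step not counted)

26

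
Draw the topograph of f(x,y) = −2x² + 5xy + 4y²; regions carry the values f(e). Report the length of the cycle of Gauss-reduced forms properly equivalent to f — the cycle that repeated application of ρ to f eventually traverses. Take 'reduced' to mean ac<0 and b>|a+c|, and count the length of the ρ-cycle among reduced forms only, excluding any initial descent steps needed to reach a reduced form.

D = 57, ⌊√D⌋ = 7
river: ρ → (4,3,-3)
river: ρ → (-3,3,4)
river: ρ → (4,5,-2)
river: ρ → (-2,7,1)
river: ρ → (1,7,-2)
river: ρ → (-2,5,4)
ρ-cycle length = 6 (tail of 0 descent steps not counted)

6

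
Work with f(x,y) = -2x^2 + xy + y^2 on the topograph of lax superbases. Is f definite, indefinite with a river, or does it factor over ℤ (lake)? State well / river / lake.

D = b²−4ac = 1² − 4·(-2)·1 = 9
D = 3² is a perfect square ⇒ form factors over ℤ ⇒ lakes

lake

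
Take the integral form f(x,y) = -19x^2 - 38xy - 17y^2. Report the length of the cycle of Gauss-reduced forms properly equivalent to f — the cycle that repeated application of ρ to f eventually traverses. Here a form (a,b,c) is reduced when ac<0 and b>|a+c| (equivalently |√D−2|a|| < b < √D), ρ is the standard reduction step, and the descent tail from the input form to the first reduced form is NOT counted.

D = 152, ⌊√D⌋ = 12
descent: ρ → (-17,4,2)
descent: ρ → (2,12,-1)  [lands on river]
river: ρ → (-1,12,2)
ρ-cycle length = 2 (tail of 2 descent steps not counted)

2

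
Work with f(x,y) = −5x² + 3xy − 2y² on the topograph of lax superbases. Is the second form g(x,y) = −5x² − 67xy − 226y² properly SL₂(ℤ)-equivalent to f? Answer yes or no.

D₁ = -31, D₂ = -31
f is negative-definite; reduce −f:
−f: flip: (5,-3,2)→(2,3,5)
−f: translate: b→-1 (≡3 mod 4), so (2,3,5)→(2,-1,4)
−f: reduced (well bottom): (2,-1,4) with a≤c, −a<b≤a
flip sign back: reduced form of f is (-2,1,-4)
g is negative-definite; reduce −g:
−g: translate: b→-3 (≡67 mod 10), so (5,67,226)→(5,-3,2)
−g: flip: (5,-3,2)→(2,3,5)
−g: translate: b→-1 (≡3 mod 4), so (2,3,5)→(2,-1,4)
−g: reduced (well bottom): (2,-1,4) with a≤c, −a<b≤a
flip sign back: reduced form of g is (-2,1,-4)
reduced forms (-2, 1, -4) vs (-2, 1, -4) ⇒ equivalent

yes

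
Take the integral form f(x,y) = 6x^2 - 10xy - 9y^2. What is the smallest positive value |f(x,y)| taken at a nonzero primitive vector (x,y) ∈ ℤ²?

descent: ρ → (-9,10,6)  [lands on river]
river: ρ → (6,14,-5)
river: ρ → (-5,16,3)
river: ρ → (3,14,-10)
river: ρ → (-10,6,7)
river: ρ → (7,8,-9)
closes: descent 1, river 6
min |a| on river = 3

3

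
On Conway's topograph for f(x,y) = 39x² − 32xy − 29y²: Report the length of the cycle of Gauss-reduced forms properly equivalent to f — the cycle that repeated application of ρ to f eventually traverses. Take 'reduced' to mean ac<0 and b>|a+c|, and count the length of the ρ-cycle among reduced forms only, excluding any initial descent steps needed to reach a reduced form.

D = 5548, ⌊√D⌋ = 74
descent: ρ → (-29,32,39)  [lands on river]
river: ρ → (39,46,-22)
river: ρ → (-22,42,43)
river: ρ → (43,44,-21)
river: ρ → (-21,40,47)
river: ρ → (47,54,-14)
river: ρ → (-14,58,39)
river: ρ → (39,20,-33)
river: ρ → (-33,46,26)
river: ρ → (26,58,-21)
river: ρ → (-21,68,11)
river: ρ → (11,64,-33)
river: ρ → (-33,68,7)
river: ρ → (7,72,-13)
river: ρ → (-13,58,42)
river: ρ → (42,26,-29)
ρ-cycle length = 16 (tail of 1 descent step not counted)

16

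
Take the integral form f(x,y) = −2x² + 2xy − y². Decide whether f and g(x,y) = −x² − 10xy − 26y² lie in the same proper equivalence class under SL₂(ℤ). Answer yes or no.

D₁ = -4, D₂ = -4
f is negative-definite; reduce −f:
−f: translate: b→2 (≡-2 mod 4), so (2,-2,1)→(2,2,1)
−f: flip: (2,2,1)→(1,-2,2)
−f: translate: b→0 (≡-2 mod 2), so (1,-2,2)→(1,0,1)
−f: reduced (well bottom): (1,0,1) with a≤c, −a<b≤a
flip sign back: reduced form of f is (-1,0,-1)
g is negative-definite; reduce −g:
−g: translate: b→0 (≡10 mod 2), so (1,10,26)→(1,0,1)
−g: reduced (well bottom): (1,0,1) with a≤c, −a<b≤a
flip sign back: reduced form of g is (-1,0,-1)
reduced forms (-1, 0, -1) vs (-1, 0, -1) ⇒ equivalent

yes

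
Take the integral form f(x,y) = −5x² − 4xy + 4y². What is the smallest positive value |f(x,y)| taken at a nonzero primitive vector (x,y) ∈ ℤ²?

descent: ρ → (4,4,-5)  [lands on river]
river: ρ → (-5,6,3)
river: ρ → (3,6,-5)
river: ρ → (-5,4,4)
closes: descent 1, river 4
min |a| on river = 3

3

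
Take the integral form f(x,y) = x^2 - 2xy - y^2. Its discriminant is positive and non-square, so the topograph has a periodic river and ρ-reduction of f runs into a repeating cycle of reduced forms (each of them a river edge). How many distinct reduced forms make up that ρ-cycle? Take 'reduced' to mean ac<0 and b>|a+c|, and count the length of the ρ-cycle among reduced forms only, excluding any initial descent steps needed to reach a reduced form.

D = 8, ⌊√D⌋ = 2
descent: ρ → (-1,2,1)  [lands on river]
river: ρ → (1,2,-1)
ρ-cycle length = 2 (tail of 1 descent step not counted)

2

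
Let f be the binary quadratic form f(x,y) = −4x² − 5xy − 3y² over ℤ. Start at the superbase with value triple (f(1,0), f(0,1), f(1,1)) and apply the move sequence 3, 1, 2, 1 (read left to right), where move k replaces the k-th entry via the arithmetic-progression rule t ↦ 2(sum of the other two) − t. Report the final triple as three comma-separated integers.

start (-4,-3,-12) = (f(1,0),f(0,1),f(1,1))
replace slot 3: 2·((-4)+(-3)) − (-12) = -2 → (-4,-3,-2)
replace slot 1: 2·((-3)+(-2)) − (-4) = -6 → (-6,-3,-2)
replace slot 2: 2·((-6)+(-2)) − (-3) = -13 → (-6,-13,-2)
replace slot 1: 2·((-13)+(-2)) − (-6) = -24 → (-24,-13,-2)

-24,-13,-2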